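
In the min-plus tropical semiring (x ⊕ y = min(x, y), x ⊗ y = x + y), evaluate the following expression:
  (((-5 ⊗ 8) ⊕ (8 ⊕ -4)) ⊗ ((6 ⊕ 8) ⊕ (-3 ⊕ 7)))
(((-5 ⊗ 8) ⊕ (8 ⊕ -4)) ⊗ ((6 ⊕ 8) ⊕ (-3 ⊕ 7))) = -7

Expand innermost to outermost. Recall ⊕ takes the minimum of its arguments and ⊗ takes their sum. Working out the expression (((-5 ⊗ 8) ⊕ (8 ⊕ -4)) ⊗ ((6 ⊕ 8) ⊕ (-3 ⊕ 7))) gives -7.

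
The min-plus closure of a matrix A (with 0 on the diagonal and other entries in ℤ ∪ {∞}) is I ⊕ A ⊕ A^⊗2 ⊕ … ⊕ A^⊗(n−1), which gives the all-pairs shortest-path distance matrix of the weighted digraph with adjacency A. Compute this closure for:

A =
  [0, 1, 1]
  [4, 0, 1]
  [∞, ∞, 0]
Closure =
  [0, 1, 1]
  [4, 0, 1]
  [∞, ∞, 0]

This is the Floyd-Warshall all-pairs shortest-path computation. For each intermediate vertex k = 0, 1, …, 2, update dist[i][j] ← min(dist[i][j], dist[i][k] + dist[k][j]). The final matrix gives, for each (i, j), the minimum total weight of any directed path from i to j (possibly empty when i = j).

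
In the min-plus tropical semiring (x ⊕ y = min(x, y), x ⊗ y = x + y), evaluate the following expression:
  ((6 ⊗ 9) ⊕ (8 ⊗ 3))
((6 ⊗ 9) ⊕ (8 ⊗ 3)) = 11

Expand innermost to outermost. Recall ⊕ takes the minimum of its arguments and ⊗ takes their sum. Working out the expression ((6 ⊗ 9) ⊕ (8 ⊗ 3)) gives 11.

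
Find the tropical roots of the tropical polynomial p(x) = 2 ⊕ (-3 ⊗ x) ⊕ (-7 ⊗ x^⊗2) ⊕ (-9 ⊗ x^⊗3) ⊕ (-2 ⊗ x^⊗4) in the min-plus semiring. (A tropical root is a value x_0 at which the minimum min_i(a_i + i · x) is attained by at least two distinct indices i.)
Roots: {-7, 2, 4, 5}

Each tropical root is a break point of the lower envelope of the lines y = a_i + i · x (there are 5 lines, with slopes 0, 1, ..., 4). Only the lines that attain the minimum somewhere contribute to roots; other lines are dominated. Here the surviving (envelope) indices are i = 4, i = 3, i = 2, i = 1, i = 0.
Intersections between consecutive envelope lines give the roots: for adjacent envelope indices i < j the intersection is x = (a_i − a_j) / (j − i). Reading off the sorted break points: {-7, 2, 4, 5}.
Verification: at each break x_0, at least two indices attain the minimum of min_i(a_i + i · x_0).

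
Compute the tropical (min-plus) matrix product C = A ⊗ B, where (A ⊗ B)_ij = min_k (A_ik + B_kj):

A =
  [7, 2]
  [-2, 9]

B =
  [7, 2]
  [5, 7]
A ⊗ B =
  [7, 9]
  [5, 0]

Apply the min-plus product entry-by-entry:
  C[0][0] = min over k of (A[0][0] + B[0][0] = 7 + 7 = 14, A[0][1] + B[1][0] = 2 + 5 = 7) = 7 (attained at k = 1)
  C[0][1] = min over k of (A[0][0] + B[0][1] = 7 + 2 = 9, A[0][1] + B[1][1] = 2 + 7 = 9) = 9 (attained at k = 0)
  C[1][0] = min over k of (A[1][0] + B[0][0] = -2 + 7 = 5, A[1][1] + B[1][0] = 9 + 5 = 14) = 5 (attained at k = 0)
  C[1][1] = min over k of (A[1][0] + B[0][1] = -2 + 2 = 0, A[1][1] + B[1][1] = 9 + 7 = 16) = 0 (attained at k = 0)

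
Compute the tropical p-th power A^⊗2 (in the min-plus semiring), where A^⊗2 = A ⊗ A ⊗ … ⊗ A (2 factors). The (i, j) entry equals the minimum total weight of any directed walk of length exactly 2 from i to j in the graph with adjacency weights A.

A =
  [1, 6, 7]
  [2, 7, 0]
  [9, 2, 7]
A^⊗2 =
  [2, 7, 6]
  [3, 2, 7]
  [4, 9, 2]

Each entry (A^⊗2)_ij equals the minimum over all length-2 walks i = v_0 → v_1 → … → v_2 = j of Σ_t A[v_t][v_{t+1}]. For example, for (i, j) = (0, 2) we minimise over 3 possible intermediate vertex sequences; the minimum is 6, attained along the walk 0 → 1 → 2.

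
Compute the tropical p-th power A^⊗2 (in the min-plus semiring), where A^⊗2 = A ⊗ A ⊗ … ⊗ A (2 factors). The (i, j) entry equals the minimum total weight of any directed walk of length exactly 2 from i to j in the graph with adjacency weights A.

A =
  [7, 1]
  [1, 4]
A^⊗2 =
  [2, 5]
  [5, 2]

Each entry (A^⊗2)_ij equals the minimum over all length-2 walks i = v_0 → v_1 → … → v_2 = j of Σ_t A[v_t][v_{t+1}]. For example, for (i, j) = (0, 1) we minimise over 2 possible intermediate vertex sequences; the minimum is 5, attained along the walk 0 → 1 → 1.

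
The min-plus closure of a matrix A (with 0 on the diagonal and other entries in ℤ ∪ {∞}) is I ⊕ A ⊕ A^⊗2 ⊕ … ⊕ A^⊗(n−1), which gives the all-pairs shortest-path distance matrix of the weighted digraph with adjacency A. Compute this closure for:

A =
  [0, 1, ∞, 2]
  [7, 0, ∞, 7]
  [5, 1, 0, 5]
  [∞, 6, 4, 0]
Closure =
  [0, 1, 6, 2]
  [7, 0, 11, 7]
  [5, 1, 0, 5]
  [9, 5, 4, 0]

This is the Floyd-Warshall all-pairs shortest-path computation. For each intermediate vertex k = 0, 1, …, 3, update dist[i][j] ← min(dist[i][j], dist[i][k] + dist[k][j]). The final matrix gives, for each (i, j), the minimum total weight of any directed path from i to j (possibly empty when i = j).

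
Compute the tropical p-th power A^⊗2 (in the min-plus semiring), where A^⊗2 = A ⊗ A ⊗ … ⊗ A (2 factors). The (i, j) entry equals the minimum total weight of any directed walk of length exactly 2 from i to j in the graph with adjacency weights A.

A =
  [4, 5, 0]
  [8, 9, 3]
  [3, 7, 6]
A^⊗2 =
  [3, 7, 4]
  [6, 10, 8]
  [7, 8, 3]

Each entry (A^⊗2)_ij equals the minimum over all length-2 walks i = v_0 → v_1 → … → v_2 = j of Σ_t A[v_t][v_{t+1}]. For example, for (i, j) = (0, 2) we minimise over 3 possible intermediate vertex sequences; the minimum is 4, attained along the walk 0 → 0 → 2.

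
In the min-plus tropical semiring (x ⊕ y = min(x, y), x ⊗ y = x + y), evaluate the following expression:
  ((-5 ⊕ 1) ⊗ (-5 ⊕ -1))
((-5 ⊕ 1) ⊗ (-5 ⊕ -1)) = -10

Expand innermost to outermost. Recall ⊕ takes the minimum of its arguments and ⊗ takes their sum. Working out the expression ((-5 ⊕ 1) ⊗ (-5 ⊕ -1)) gives -10.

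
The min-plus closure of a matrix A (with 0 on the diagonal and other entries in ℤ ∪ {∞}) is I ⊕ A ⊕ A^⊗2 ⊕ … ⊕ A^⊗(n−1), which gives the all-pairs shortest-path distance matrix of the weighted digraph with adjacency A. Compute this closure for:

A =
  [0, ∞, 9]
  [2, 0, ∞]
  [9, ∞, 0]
Closure =
  [0, ∞, 9]
  [2, 0, 11]
  [9, ∞, 0]

This is the Floyd-Warshall all-pairs shortest-path computation. For each intermediate vertex k = 0, 1, …, 2, update dist[i][j] ← min(dist[i][j], dist[i][k] + dist[k][j]). The final matrix gives, for each (i, j), the minimum total weight of any directed path from i to j (possibly empty when i = j).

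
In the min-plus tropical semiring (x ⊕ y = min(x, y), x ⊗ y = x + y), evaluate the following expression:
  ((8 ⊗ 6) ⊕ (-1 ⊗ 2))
((8 ⊗ 6) ⊕ (-1 ⊗ 2)) = 1

Expand innermost to outermost. Recall ⊕ takes the minimum of its arguments and ⊗ takes their sum. Working out the expression ((8 ⊗ 6) ⊕ (-1 ⊗ 2)) gives 1.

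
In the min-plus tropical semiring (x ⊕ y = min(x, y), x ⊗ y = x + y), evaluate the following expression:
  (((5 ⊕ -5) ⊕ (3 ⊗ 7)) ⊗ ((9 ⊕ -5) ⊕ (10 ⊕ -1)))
(((5 ⊕ -5) ⊕ (3 ⊗ 7)) ⊗ ((9 ⊕ -5) ⊕ (10 ⊕ -1))) = -10

Expand innermost to outermost. Recall ⊕ takes the minimum of its arguments and ⊗ takes their sum. Working out the expression (((5 ⊕ -5) ⊕ (3 ⊗ 7)) ⊗ ((9 ⊕ -5) ⊕ (10 ⊕ -1))) gives -10.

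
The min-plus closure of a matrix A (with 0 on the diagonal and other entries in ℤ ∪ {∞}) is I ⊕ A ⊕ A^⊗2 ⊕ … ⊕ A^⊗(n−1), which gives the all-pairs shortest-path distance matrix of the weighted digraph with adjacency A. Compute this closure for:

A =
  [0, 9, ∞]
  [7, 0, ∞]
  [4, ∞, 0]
Closure =
  [0, 9, ∞]
  [7, 0, ∞]
  [4, 13, 0]

This is the Floyd-Warshall all-pairs shortest-path computation. For each intermediate vertex k = 0, 1, …, 2, update dist[i][j] ← min(dist[i][j], dist[i][k] + dist[k][j]). The final matrix gives, for each (i, j), the minimum total weight of any directed path from i to j (possibly empty when i = j).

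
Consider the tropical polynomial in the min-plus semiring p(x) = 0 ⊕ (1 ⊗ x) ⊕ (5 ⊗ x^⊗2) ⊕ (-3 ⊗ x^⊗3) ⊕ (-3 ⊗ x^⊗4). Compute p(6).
p(6) = 0

A tropical monomial a ⊗ x^⊗i evaluates to a + i · x. Evaluating each term at x = 6:
  Term 0 contributes 0 + 0 · 6 = 0
  Term 1 contributes 1 + 1 · 6 = 7
  Term 2 contributes 5 + 2 · 6 = 17
  Term 3 contributes -3 + 3 · 6 = 15
  Term 4 contributes -3 + 4 · 6 = 21
p(6) = ⊕ of these = min[0, 7, 17, 15, 21] = 0.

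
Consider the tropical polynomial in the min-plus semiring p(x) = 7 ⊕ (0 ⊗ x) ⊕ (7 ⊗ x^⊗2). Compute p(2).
p(2) = 2

A tropical monomial a ⊗ x^⊗i evaluates to a + i · x. Evaluating each term at x = 2:
  Term 0 contributes 7 + 0 · 2 = 7
  Term 1 contributes 0 + 1 · 2 = 2
  Term 2 contributes 7 + 2 · 2 = 11
p(2) = ⊕ of these = min[7, 2, 11] = 2.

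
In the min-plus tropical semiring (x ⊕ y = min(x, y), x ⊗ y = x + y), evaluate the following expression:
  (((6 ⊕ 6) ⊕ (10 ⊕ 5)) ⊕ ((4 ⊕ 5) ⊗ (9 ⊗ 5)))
(((6 ⊕ 6) ⊕ (10 ⊕ 5)) ⊕ ((4 ⊕ 5) ⊗ (9 ⊗ 5))) = 5

Expand innermost to outermost. Recall ⊕ takes the minimum of its arguments and ⊗ takes their sum. Working out the expression (((6 ⊕ 6) ⊕ (10 ⊕ 5)) ⊕ ((4 ⊕ 5) ⊗ (9 ⊗ 5))) gives 5.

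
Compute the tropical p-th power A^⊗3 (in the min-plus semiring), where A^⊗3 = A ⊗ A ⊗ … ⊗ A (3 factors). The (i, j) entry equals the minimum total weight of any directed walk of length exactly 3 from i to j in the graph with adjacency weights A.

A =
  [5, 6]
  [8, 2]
A^⊗3 =
  [15, 10]
  [12, 6]

Each entry (A^⊗3)_ij equals the minimum over all length-3 walks i = v_0 → v_1 → … → v_3 = j of Σ_t A[v_t][v_{t+1}]. For example, for (i, j) = (0, 1) we minimise over 4 possible intermediate vertex sequences; the minimum is 10, attained along the walk 0 → 1 → 1 → 1.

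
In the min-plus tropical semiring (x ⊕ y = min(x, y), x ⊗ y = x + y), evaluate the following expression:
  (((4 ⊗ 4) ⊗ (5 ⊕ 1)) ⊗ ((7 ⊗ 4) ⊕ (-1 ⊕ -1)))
(((4 ⊗ 4) ⊗ (5 ⊕ 1)) ⊗ ((7 ⊗ 4) ⊕ (-1 ⊕ -1))) = 8

Expand innermost to outermost. Recall ⊕ takes the minimum of its arguments and ⊗ takes their sum. Working out the expression (((4 ⊗ 4) ⊗ (5 ⊕ 1)) ⊗ ((7 ⊗ 4) ⊕ (-1 ⊕ -1))) gives 8.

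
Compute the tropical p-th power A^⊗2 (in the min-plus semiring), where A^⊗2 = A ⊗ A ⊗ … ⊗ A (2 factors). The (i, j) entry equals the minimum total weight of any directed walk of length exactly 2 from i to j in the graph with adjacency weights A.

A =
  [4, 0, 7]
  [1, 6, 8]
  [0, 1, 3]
A^⊗2 =
  [1, 4, 8]
  [5, 1, 8]
  [2, 0, 6]

Each entry (A^⊗2)_ij equals the minimum over all length-2 walks i = v_0 → v_1 → … → v_2 = j of Σ_t A[v_t][v_{t+1}]. For example, for (i, j) = (0, 2) we minimise over 3 possible intermediate vertex sequences; the minimum is 8, attained along the walk 0 → 1 → 2.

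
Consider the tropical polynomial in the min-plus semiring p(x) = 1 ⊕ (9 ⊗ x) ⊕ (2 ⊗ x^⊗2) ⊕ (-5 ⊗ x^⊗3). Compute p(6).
p(6) = 1

A tropical monomial a ⊗ x^⊗i evaluates to a + i · x. Evaluating each term at x = 6:
  Term 0 contributes 1 + 0 · 6 = 1
  Term 1 contributes 9 + 1 · 6 = 15
  Term 2 contributes 2 + 2 · 6 = 14
  Term 3 contributes -5 + 3 · 6 = 13
p(6) = ⊕ of these = min[1, 15, 14, 13] = 1.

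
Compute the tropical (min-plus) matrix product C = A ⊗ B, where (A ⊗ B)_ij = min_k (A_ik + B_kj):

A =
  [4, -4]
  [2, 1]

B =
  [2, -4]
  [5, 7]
A ⊗ B =
  [1, 0]
  [4, -2]

Apply the min-plus product entry-by-entry:
  C[0][0] = min over k of (A[0][0] + B[0][0] = 4 + 2 = 6, A[0][1] + B[1][0] = -4 + 5 = 1) = 1 (attained at k = 1)
  C[0][1] = min over k of (A[0][0] + B[0][1] = 4 + -4 = 0, A[0][1] + B[1][1] = -4 + 7 = 3) = 0 (attained at k = 0)
  C[1][0] = min over k of (A[1][0] + B[0][0] = 2 + 2 = 4, A[1][1] + B[1][0] = 1 + 5 = 6) = 4 (attained at k = 0)
  C[1][1] = min over k of (A[1][0] + B[0][1] = 2 + -4 = -2, A[1][1] + B[1][1] = 1 + 7 = 8) = -2 (attained at k = 0)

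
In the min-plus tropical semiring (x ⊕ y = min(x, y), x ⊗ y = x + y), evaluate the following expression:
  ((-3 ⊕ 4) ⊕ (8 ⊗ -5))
((-3 ⊕ 4) ⊕ (8 ⊗ -5)) = -3

Expand innermost to outermost. Recall ⊕ takes the minimum of its arguments and ⊗ takes their sum. Working out the expression ((-3 ⊕ 4) ⊕ (8 ⊗ -5)) gives -3.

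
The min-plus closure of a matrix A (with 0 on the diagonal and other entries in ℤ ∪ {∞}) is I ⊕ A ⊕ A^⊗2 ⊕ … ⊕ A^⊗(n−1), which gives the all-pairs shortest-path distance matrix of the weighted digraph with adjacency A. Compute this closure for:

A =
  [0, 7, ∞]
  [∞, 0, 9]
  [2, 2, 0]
Closure =
  [0, 7, 16]
  [11, 0, 9]
  [2, 2, 0]

This is the Floyd-Warshall all-pairs shortest-path computation. For each intermediate vertex k = 0, 1, …, 2, update dist[i][j] ← min(dist[i][j], dist[i][k] + dist[k][j]). The final matrix gives, for each (i, j), the minimum total weight of any directed path from i to j (possibly empty when i = j).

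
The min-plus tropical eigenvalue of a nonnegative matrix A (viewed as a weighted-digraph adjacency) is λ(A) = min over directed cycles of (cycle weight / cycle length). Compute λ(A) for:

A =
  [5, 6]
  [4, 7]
λ(A) = 5

Enumerate directed cycles and compute their means (weight / length). Sample:
  cycle 0 → 0: weight = 5, length = 1, mean = 5/1 ≈ 5.000
  cycle 1 → 1: weight = 7, length = 1, mean = 7/1 ≈ 7.000
  cycle 0 → 1 → 0: weight = 10, length = 2, mean = 10/2 ≈ 5.000
  cycle 1 → 0 → 1: weight = 10, length = 2, mean = 10/2 ≈ 5.000
Minimum mean = 5.000, attained e.g. along the cycle 0 → 0 with weight 5 and length 1. So λ(A) = 5/1 = 5.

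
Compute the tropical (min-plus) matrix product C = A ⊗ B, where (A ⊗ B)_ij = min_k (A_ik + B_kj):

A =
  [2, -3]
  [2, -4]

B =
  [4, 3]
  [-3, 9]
A ⊗ B =
  [-6, 5]
  [-7, 5]

Apply the min-plus product entry-by-entry:
  C[0][0] = min over k of (A[0][0] + B[0][0] = 2 + 4 = 6, A[0][1] + B[1][0] = -3 + -3 = -6) = -6 (attained at k = 1)
  C[0][1] = min over k of (A[0][0] + B[0][1] = 2 + 3 = 5, A[0][1] + B[1][1] = -3 + 9 = 6) = 5 (attained at k = 0)
  C[1][0] = min over k of (A[1][0] + B[0][0] = 2 + 4 = 6, A[1][1] + B[1][0] = -4 + -3 = -7) = -7 (attained at k = 1)
  C[1][1] = min over k of (A[1][0] + B[0][1] = 2 + 3 = 5, A[1][1] + B[1][1] = -4 + 9 = 5) = 5 (attained at k = 0)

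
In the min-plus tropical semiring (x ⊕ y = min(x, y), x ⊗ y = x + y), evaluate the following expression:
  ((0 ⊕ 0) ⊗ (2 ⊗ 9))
((0 ⊕ 0) ⊗ (2 ⊗ 9)) = 11

Expand innermost to outermost. Recall ⊕ takes the minimum of its arguments and ⊗ takes their sum. Working out the expression ((0 ⊕ 0) ⊗ (2 ⊗ 9)) gives 11.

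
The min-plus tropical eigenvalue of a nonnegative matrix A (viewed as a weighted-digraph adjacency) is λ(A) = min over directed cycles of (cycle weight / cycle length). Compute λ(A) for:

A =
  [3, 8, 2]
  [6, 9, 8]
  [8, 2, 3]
λ(A) = 3

Enumerate directed cycles and compute their means (weight / length). Sample:
  cycle 0 → 0: weight = 3, length = 1, mean = 3/1 ≈ 3.000
  cycle 1 → 1: weight = 9, length = 1, mean = 9/1 ≈ 9.000
  cycle 2 → 2: weight = 3, length = 1, mean = 3/1 ≈ 3.000
  cycle 0 → 1 → 0: weight = 14, length = 2, mean = 14/2 ≈ 7.000
  cycle 0 → 2 → 0: weight = 10, length = 2, mean = 10/2 ≈ 5.000
  cycle 1 → 0 → 1: weight = 14, length = 2, mean = 14/2 ≈ 7.000
Minimum mean = 3.000, attained e.g. along the cycle 0 → 0 with weight 3 and length 1. So λ(A) = 3/1 = 3.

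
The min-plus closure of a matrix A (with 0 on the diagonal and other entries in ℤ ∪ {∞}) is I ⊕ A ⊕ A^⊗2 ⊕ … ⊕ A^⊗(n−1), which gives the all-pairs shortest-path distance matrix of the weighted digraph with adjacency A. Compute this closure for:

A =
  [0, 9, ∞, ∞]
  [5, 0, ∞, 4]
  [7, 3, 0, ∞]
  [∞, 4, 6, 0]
Closure =
  [0, 9, 19, 13]
  [5, 0, 10, 4]
  [7, 3, 0, 7]
  [9, 4, 6, 0]

This is the Floyd-Warshall all-pairs shortest-path computation. For each intermediate vertex k = 0, 1, …, 3, update dist[i][j] ← min(dist[i][j], dist[i][k] + dist[k][j]). The final matrix gives, for each (i, j), the minimum total weight of any directed path from i to j (possibly empty when i = j).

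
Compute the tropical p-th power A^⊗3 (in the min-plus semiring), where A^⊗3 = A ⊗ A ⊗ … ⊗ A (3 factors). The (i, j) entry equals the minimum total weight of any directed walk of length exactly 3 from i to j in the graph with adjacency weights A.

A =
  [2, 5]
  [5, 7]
A^⊗3 =
  [6, 9]
  [9, 12]

Each entry (A^⊗3)_ij equals the minimum over all length-3 walks i = v_0 → v_1 → … → v_3 = j of Σ_t A[v_t][v_{t+1}]. For example, for (i, j) = (0, 1) we minimise over 4 possible intermediate vertex sequences; the minimum is 9, attained along the walk 0 → 0 → 0 → 1.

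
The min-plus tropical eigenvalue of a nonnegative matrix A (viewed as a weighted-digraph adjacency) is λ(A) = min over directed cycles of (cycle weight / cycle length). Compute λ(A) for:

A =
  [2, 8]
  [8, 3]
λ(A) = 2

Enumerate directed cycles and compute their means (weight / length). Sample:
  cycle 0 → 0: weight = 2, length = 1, mean = 2/1 ≈ 2.000
  cycle 1 → 1: weight = 3, length = 1, mean = 3/1 ≈ 3.000
  cycle 0 → 1 → 0: weight = 16, length = 2, mean = 16/2 ≈ 8.000
  cycle 1 → 0 → 1: weight = 16, length = 2, mean = 16/2 ≈ 8.000
Minimum mean = 2.000, attained e.g. along the cycle 0 → 0 with weight 2 and length 1. So λ(A) = 2/1 = 2.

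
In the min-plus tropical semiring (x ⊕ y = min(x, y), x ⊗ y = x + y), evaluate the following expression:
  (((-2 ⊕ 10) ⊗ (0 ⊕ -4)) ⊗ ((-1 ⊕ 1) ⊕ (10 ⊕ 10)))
(((-2 ⊕ 10) ⊗ (0 ⊕ -4)) ⊗ ((-1 ⊕ 1) ⊕ (10 ⊕ 10))) = -7

Expand innermost to outermost. Recall ⊕ takes the minimum of its arguments and ⊗ takes their sum. Working out the expression (((-2 ⊕ 10) ⊗ (0 ⊕ -4)) ⊗ ((-1 ⊕ 1) ⊕ (10 ⊕ 10))) gives -7.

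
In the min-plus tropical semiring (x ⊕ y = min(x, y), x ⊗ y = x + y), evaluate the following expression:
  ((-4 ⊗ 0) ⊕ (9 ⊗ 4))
((-4 ⊗ 0) ⊕ (9 ⊗ 4)) = -4

Expand innermost to outermost. Recall ⊕ takes the minimum of its arguments and ⊗ takes their sum. Working out the expression ((-4 ⊗ 0) ⊕ (9 ⊗ 4)) gives -4.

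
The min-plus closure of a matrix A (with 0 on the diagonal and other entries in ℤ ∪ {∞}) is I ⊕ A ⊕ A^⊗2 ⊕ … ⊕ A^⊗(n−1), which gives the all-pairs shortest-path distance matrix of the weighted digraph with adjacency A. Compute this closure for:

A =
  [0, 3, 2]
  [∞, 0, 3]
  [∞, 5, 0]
Closure =
  [0, 3, 2]
  [∞, 0, 3]
  [∞, 5, 0]

This is the Floyd-Warshall all-pairs shortest-path computation. For each intermediate vertex k = 0, 1, …, 2, update dist[i][j] ← min(dist[i][j], dist[i][k] + dist[k][j]). The final matrix gives, for each (i, j), the minimum total weight of any directed path from i to j (possibly empty when i = j).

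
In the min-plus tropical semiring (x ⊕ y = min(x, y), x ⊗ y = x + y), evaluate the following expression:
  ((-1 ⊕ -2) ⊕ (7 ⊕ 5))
((-1 ⊕ -2) ⊕ (7 ⊕ 5)) = -2

Expand innermost to outermost. Recall ⊕ takes the minimum of its arguments and ⊗ takes their sum. Working out the expression ((-1 ⊕ -2) ⊕ (7 ⊕ 5)) gives -2.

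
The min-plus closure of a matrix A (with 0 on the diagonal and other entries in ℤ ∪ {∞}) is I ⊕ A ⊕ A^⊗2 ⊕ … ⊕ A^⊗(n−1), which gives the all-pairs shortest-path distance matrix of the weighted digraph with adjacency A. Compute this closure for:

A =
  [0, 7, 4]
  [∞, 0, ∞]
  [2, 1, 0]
Closure =
  [0, 5, 4]
  [∞, 0, ∞]
  [2, 1, 0]

This is the Floyd-Warshall all-pairs shortest-path computation. For each intermediate vertex k = 0, 1, …, 2, update dist[i][j] ← min(dist[i][j], dist[i][k] + dist[k][j]). The final matrix gives, for each (i, j), the minimum total weight of any directed path from i to j (possibly empty when i = j).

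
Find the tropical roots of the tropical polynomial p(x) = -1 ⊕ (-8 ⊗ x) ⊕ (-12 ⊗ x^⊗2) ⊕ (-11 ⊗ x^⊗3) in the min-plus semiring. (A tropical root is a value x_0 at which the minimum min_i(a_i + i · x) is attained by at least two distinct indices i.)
Roots: {-1, 4, 7}

Each tropical root is a break point of the lower envelope of the lines y = a_i + i · x (there are 4 lines, with slopes 0, 1, ..., 3). Only the lines that attain the minimum somewhere contribute to roots; other lines are dominated. Here the surviving (envelope) indices are i = 3, i = 2, i = 1, i = 0.
Intersections between consecutive envelope lines give the roots: for adjacent envelope indices i < j the intersection is x = (a_i − a_j) / (j − i). Reading off the sorted break points: {-1, 4, 7}.
Verification: at each break x_0, at least two indices attain the minimum of min_i(a_i + i · x_0).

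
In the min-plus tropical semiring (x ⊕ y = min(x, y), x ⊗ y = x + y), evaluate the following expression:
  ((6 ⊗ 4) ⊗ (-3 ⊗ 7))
((6 ⊗ 4) ⊗ (-3 ⊗ 7)) = 14

Expand innermost to outermost. Recall ⊕ takes the minimum of its arguments and ⊗ takes their sum. Working out the expression ((6 ⊗ 4) ⊗ (-3 ⊗ 7)) gives 14.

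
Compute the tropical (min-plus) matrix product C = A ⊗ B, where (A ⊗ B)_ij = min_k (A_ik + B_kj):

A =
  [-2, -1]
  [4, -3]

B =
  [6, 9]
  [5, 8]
A ⊗ B =
  [4, 7]
  [2, 5]

Apply the min-plus product entry-by-entry:
  C[0][0] = min over k of (A[0][0] + B[0][0] = -2 + 6 = 4, A[0][1] + B[1][0] = -1 + 5 = 4) = 4 (attained at k = 0)
  C[0][1] = min over k of (A[0][0] + B[0][1] = -2 + 9 = 7, A[0][1] + B[1][1] = -1 + 8 = 7) = 7 (attained at k = 0)
  C[1][0] = min over k of (A[1][0] + B[0][0] = 4 + 6 = 10, A[1][1] + B[1][0] = -3 + 5 = 2) = 2 (attained at k = 1)
  C[1][1] = min over k of (A[1][0] + B[0][1] = 4 + 9 = 13, A[1][1] + B[1][1] = -3 + 8 = 5) = 5 (attained at k = 1)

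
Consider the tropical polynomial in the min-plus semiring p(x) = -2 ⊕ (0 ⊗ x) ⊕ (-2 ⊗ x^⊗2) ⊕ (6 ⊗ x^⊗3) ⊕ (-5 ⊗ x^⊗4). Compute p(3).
p(3) = -2

A tropical monomial a ⊗ x^⊗i evaluates to a + i · x. Evaluating each term at x = 3:
  Term 0 contributes -2 + 0 · 3 = -2
  Term 1 contributes 0 + 1 · 3 = 3
  Term 2 contributes -2 + 2 · 3 = 4
  Term 3 contributes 6 + 3 · 3 = 15
  Term 4 contributes -5 + 4 · 3 = 7
p(3) = ⊕ of these = min[-2, 3, 4, 15, 7] = -2.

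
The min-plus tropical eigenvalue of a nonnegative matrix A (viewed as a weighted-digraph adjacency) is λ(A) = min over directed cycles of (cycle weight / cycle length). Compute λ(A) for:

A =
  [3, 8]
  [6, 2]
λ(A) = 2

Enumerate directed cycles and compute their means (weight / length). Sample:
  cycle 0 → 0: weight = 3, length = 1, mean = 3/1 ≈ 3.000
  cycle 1 → 1: weight = 2, length = 1, mean = 2/1 ≈ 2.000
  cycle 0 → 1 → 0: weight = 14, length = 2, mean = 14/2 ≈ 7.000
  cycle 1 → 0 → 1: weight = 14, length = 2, mean = 14/2 ≈ 7.000
Minimum mean = 2.000, attained e.g. along the cycle 1 → 1 with weight 2 and length 1. So λ(A) = 2/1 = 2.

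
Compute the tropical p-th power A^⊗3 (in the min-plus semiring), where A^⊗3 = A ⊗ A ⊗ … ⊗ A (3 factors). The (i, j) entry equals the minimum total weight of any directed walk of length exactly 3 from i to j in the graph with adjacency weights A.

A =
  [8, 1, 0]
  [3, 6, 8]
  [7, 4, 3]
A^⊗3 =
  [7, 5, 4]
  [7, 7, 6]
  [10, 8, 7]

Each entry (A^⊗3)_ij equals the minimum over all length-3 walks i = v_0 → v_1 → … → v_3 = j of Σ_t A[v_t][v_{t+1}]. For example, for (i, j) = (0, 2) we minimise over 9 possible intermediate vertex sequences; the minimum is 4, attained along the walk 0 → 1 → 0 → 2.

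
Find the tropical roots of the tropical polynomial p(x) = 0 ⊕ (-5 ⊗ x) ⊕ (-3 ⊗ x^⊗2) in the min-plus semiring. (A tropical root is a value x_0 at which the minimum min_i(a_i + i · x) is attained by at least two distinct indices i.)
Roots: {-2, 5}

Each tropical root is a break point of the lower envelope of the lines y = a_i + i · x (there are 3 lines, with slopes 0, 1, ..., 2). Only the lines that attain the minimum somewhere contribute to roots; other lines are dominated. Here the surviving (envelope) indices are i = 2, i = 1, i = 0.
Intersections between consecutive envelope lines give the roots: for adjacent envelope indices i < j the intersection is x = (a_i − a_j) / (j − i). Reading off the sorted break points: {-2, 5}.
Verification: at each break x_0, at least two indices attain the minimum of min_i(a_i + i · x_0).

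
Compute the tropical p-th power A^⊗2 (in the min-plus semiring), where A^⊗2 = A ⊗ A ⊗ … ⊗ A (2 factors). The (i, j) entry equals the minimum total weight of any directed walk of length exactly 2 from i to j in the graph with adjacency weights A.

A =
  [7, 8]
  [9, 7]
A^⊗2 =
  [14, 15]
  [16, 14]

Each entry (A^⊗2)_ij equals the minimum over all length-2 walks i = v_0 → v_1 → … → v_2 = j of Σ_t A[v_t][v_{t+1}]. For example, for (i, j) = (0, 1) we minimise over 2 possible intermediate vertex sequences; the minimum is 15, attained along the walk 0 → 0 → 1.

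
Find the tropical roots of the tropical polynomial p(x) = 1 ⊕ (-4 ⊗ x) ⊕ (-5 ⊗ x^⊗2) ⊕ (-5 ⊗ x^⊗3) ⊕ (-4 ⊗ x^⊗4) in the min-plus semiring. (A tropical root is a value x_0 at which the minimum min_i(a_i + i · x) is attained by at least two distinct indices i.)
Roots: {-1, 0, 1, 5}

Each tropical root is a break point of the lower envelope of the lines y = a_i + i · x (there are 5 lines, with slopes 0, 1, ..., 4). Only the lines that attain the minimum somewhere contribute to roots; other lines are dominated. Here the surviving (envelope) indices are i = 4, i = 3, i = 2, i = 1, i = 0.
Intersections between consecutive envelope lines give the roots: for adjacent envelope indices i < j the intersection is x = (a_i − a_j) / (j − i). Reading off the sorted break points: {-1, 0, 1, 5}.
Verification: at each break x_0, at least two indices attain the minimum of min_i(a_i + i · x_0).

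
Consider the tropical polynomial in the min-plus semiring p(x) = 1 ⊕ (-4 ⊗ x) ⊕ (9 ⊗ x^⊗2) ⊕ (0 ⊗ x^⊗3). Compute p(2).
p(2) = -2

A tropical monomial a ⊗ x^⊗i evaluates to a + i · x. Evaluating each term at x = 2:
  Term 0 contributes 1 + 0 · 2 = 1
  Term 1 contributes -4 + 1 · 2 = -2
  Term 2 contributes 9 + 2 · 2 = 13
  Term 3 contributes 0 + 3 · 2 = 6
p(2) = ⊕ of these = min[1, -2, 13, 6] = -2.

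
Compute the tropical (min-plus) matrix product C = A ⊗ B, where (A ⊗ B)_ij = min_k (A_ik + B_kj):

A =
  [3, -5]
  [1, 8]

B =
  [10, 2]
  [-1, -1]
A ⊗ B =
  [-6, -6]
  [7, 3]

Apply the min-plus product entry-by-entry:
  C[0][0] = min over k of (A[0][0] + B[0][0] = 3 + 10 = 13, A[0][1] + B[1][0] = -5 + -1 = -6) = -6 (attained at k = 1)
  C[0][1] = min over k of (A[0][0] + B[0][1] = 3 + 2 = 5, A[0][1] + B[1][1] = -5 + -1 = -6) = -6 (attained at k = 1)
  C[1][0] = min over k of (A[1][0] + B[0][0] = 1 + 10 = 11, A[1][1] + B[1][0] = 8 + -1 = 7) = 7 (attained at k = 1)
  C[1][1] = min over k of (A[1][0] + B[0][1] = 1 + 2 = 3, A[1][1] + B[1][1] = 8 + -1 = 7) = 3 (attained at k = 0)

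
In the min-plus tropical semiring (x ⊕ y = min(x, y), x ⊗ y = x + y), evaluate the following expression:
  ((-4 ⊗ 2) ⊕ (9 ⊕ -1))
((-4 ⊗ 2) ⊕ (9 ⊕ -1)) = -2

Expand innermost to outermost. Recall ⊕ takes the minimum of its arguments and ⊗ takes their sum. Working out the expression ((-4 ⊗ 2) ⊕ (9 ⊕ -1)) gives -2.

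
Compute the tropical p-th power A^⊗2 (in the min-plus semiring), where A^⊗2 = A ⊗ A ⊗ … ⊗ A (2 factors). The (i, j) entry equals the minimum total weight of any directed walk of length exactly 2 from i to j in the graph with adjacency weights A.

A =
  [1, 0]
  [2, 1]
A^⊗2 =
  [2, 1]
  [3, 2]

Each entry (A^⊗2)_ij equals the minimum over all length-2 walks i = v_0 → v_1 → … → v_2 = j of Σ_t A[v_t][v_{t+1}]. For example, for (i, j) = (0, 1) we minimise over 2 possible intermediate vertex sequences; the minimum is 1, attained along the walk 0 → 0 → 1.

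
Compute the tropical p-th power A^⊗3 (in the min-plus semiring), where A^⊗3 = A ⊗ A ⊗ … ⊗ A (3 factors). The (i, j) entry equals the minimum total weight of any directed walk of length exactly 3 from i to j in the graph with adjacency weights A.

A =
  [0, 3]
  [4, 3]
A^⊗3 =
  [0, 3]
  [4, 7]

Each entry (A^⊗3)_ij equals the minimum over all length-3 walks i = v_0 → v_1 → … → v_3 = j of Σ_t A[v_t][v_{t+1}]. For example, for (i, j) = (0, 1) we minimise over 4 possible intermediate vertex sequences; the minimum is 3, attained along the walk 0 → 0 → 0 → 1.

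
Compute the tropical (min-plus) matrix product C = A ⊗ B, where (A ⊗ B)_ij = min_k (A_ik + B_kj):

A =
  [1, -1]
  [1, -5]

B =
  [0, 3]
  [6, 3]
A ⊗ B =
  [1, 2]
  [1, -2]

Apply the min-plus product entry-by-entry:
  C[0][0] = min over k of (A[0][0] + B[0][0] = 1 + 0 = 1, A[0][1] + B[1][0] = -1 + 6 = 5) = 1 (attained at k = 0)
  C[0][1] = min over k of (A[0][0] + B[0][1] = 1 + 3 = 4, A[0][1] + B[1][1] = -1 + 3 = 2) = 2 (attained at k = 1)
  C[1][0] = min over k of (A[1][0] + B[0][0] = 1 + 0 = 1, A[1][1] + B[1][0] = -5 + 6 = 1) = 1 (attained at k = 0)
  C[1][1] = min over k of (A[1][0] + B[0][1] = 1 + 3 = 4, A[1][1] + B[1][1] = -5 + 3 = -2) = -2 (attained at k = 1)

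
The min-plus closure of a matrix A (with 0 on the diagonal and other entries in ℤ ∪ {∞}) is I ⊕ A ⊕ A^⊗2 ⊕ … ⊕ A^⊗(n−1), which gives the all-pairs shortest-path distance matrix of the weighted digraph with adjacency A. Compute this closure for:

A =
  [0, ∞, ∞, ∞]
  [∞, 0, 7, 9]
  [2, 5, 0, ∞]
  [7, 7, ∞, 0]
Closure =
  [0, ∞, ∞, ∞]
  [9, 0, 7, 9]
  [2, 5, 0, 14]
  [7, 7, 14, 0]

This is the Floyd-Warshall all-pairs shortest-path computation. For each intermediate vertex k = 0, 1, …, 3, update dist[i][j] ← min(dist[i][j], dist[i][k] + dist[k][j]). The final matrix gives, for each (i, j), the minimum total weight of any directed path from i to j (possibly empty when i = j).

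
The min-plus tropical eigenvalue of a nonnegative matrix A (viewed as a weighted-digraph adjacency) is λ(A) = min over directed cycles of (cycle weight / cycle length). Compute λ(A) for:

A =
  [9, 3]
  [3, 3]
λ(A) = 3

Enumerate directed cycles and compute their means (weight / length). Sample:
  cycle 0 → 0: weight = 9, length = 1, mean = 9/1 ≈ 9.000
  cycle 1 → 1: weight = 3, length = 1, mean = 3/1 ≈ 3.000
  cycle 0 → 1 → 0: weight = 6, length = 2, mean = 6/2 ≈ 3.000
  cycle 1 → 0 → 1: weight = 6, length = 2, mean = 6/2 ≈ 3.000
Minimum mean = 3.000, attained e.g. along the cycle 1 → 1 with weight 3 and length 1. So λ(A) = 3/1 = 3.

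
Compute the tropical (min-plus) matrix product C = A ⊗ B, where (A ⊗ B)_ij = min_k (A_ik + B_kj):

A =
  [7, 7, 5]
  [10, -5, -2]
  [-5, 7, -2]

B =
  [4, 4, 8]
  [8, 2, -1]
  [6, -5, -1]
A ⊗ B =
  [11, 0, 4]
  [3, -7, -6]
  [-1, -7, -3]

Apply the min-plus product entry-by-entry:
  C[0][0] = min over k of (A[0][0] + B[0][0] = 7 + 4 = 11, A[0][1] + B[1][0] = 7 + 8 = 15, A[0][2] + B[2][0] = 5 + 6 = 11) = 11 (attained at k = 0)
  C[0][1] = min over k of (A[0][0] + B[0][1] = 7 + 4 = 11, A[0][1] + B[1][1] = 7 + 2 = 9, A[0][2] + B[2][1] = 5 + -5 = 0) = 0 (attained at k = 2)
  C[0][2] = min over k of (A[0][0] + B[0][2] = 7 + 8 = 15, A[0][1] + B[1][2] = 7 + -1 = 6, A[0][2] + B[2][2] = 5 + -1 = 4) = 4 (attained at k = 2)
  C[1][0] = min over k of (A[1][0] + B[0][0] = 10 + 4 = 14, A[1][1] + B[1][0] = -5 + 8 = 3, A[1][2] + B[2][0] = -2 + 6 = 4) = 3 (attained at k = 1)
  C[1][1] = min over k of (A[1][0] + B[0][1] = 10 + 4 = 14, A[1][1] + B[1][1] = -5 + 2 = -3, A[1][2] + B[2][1] = -2 + -5 = -7) = -7 (attained at k = 2)
  C[1][2] = min over k of (A[1][0] + B[0][2] = 10 + 8 = 18, A[1][1] + B[1][2] = -5 + -1 = -6, A[1][2] + B[2][2] = -2 + -1 = -3) = -6 (attained at k = 1)
  C[2][0] = min over k of (A[2][0] + B[0][0] = -5 + 4 = -1, A[2][1] + B[1][0] = 7 + 8 = 15, A[2][2] + B[2][0] = -2 + 6 = 4) = -1 (attained at k = 0)
  C[2][1] = min over k of (A[2][0] + B[0][1] = -5 + 4 = -1, A[2][1] + B[1][1] = 7 + 2 = 9, A[2][2] + B[2][1] = -2 + -5 = -7) = -7 (attained at k = 2)
  C[2][2] = min over k of (A[2][0] + B[0][2] = -5 + 8 = 3, A[2][1] + B[1][2] = 7 + -1 = 6, A[2][2] + B[2][2] = -2 + -1 = -3) = -3 (attained at k = 2)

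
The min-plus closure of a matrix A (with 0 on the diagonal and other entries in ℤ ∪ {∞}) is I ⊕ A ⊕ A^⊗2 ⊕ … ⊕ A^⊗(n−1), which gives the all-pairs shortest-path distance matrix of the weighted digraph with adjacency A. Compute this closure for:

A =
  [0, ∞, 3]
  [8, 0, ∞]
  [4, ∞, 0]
Closure =
  [0, ∞, 3]
  [8, 0, 11]
  [4, ∞, 0]

This is the Floyd-Warshall all-pairs shortest-path computation. For each intermediate vertex k = 0, 1, …, 2, update dist[i][j] ← min(dist[i][j], dist[i][k] + dist[k][j]). The final matrix gives, for each (i, j), the minimum total weight of any directed path from i to j (possibly empty when i = j).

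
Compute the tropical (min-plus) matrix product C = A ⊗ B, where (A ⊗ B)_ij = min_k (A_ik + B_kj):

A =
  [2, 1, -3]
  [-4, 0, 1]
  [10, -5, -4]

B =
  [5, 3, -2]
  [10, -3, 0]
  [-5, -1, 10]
A ⊗ B =
  [-8, -4, 0]
  [-4, -3, -6]
  [-9, -8, -5]

Apply the min-plus product entry-by-entry:
  C[0][0] = min over k of (A[0][0] + B[0][0] = 2 + 5 = 7, A[0][1] + B[1][0] = 1 + 10 = 11, A[0][2] + B[2][0] = -3 + -5 = -8) = -8 (attained at k = 2)
  C[0][1] = min over k of (A[0][0] + B[0][1] = 2 + 3 = 5, A[0][1] + B[1][1] = 1 + -3 = -2, A[0][2] + B[2][1] = -3 + -1 = -4) = -4 (attained at k = 2)
  C[0][2] = min over k of (A[0][0] + B[0][2] = 2 + -2 = 0, A[0][1] + B[1][2] = 1 + 0 = 1, A[0][2] + B[2][2] = -3 + 10 = 7) = 0 (attained at k = 0)
  C[1][0] = min over k of (A[1][0] + B[0][0] = -4 + 5 = 1, A[1][1] + B[1][0] = 0 + 10 = 10, A[1][2] + B[2][0] = 1 + -5 = -4) = -4 (attained at k = 2)
  C[1][1] = min over k of (A[1][0] + B[0][1] = -4 + 3 = -1, A[1][1] + B[1][1] = 0 + -3 = -3, A[1][2] + B[2][1] = 1 + -1 = 0) = -3 (attained at k = 1)
  C[1][2] = min over k of (A[1][0] + B[0][2] = -4 + -2 = -6, A[1][1] + B[1][2] = 0 + 0 = 0, A[1][2] + B[2][2] = 1 + 10 = 11) = -6 (attained at k = 0)
  C[2][0] = min over k of (A[2][0] + B[0][0] = 10 + 5 = 15, A[2][1] + B[1][0] = -5 + 10 = 5, A[2][2] + B[2][0] = -4 + -5 = -9) = -9 (attained at k = 2)
  C[2][1] = min over k of (A[2][0] + B[0][1] = 10 + 3 = 13, A[2][1] + B[1][1] = -5 + -3 = -8, A[2][2] + B[2][1] = -4 + -1 = -5) = -8 (attained at k = 1)
  C[2][2] = min over k of (A[2][0] + B[0][2] = 10 + -2 = 8, A[2][1] + B[1][2] = -5 + 0 = -5, A[2][2] + B[2][2] = -4 + 10 = 6) = -5 (attained at k = 1)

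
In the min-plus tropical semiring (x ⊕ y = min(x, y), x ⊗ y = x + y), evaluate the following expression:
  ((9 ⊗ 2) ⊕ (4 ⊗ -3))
((9 ⊗ 2) ⊕ (4 ⊗ -3)) = 1

Expand innermost to outermost. Recall ⊕ takes the minimum of its arguments and ⊗ takes their sum. Working out the expression ((9 ⊗ 2) ⊕ (4 ⊗ -3)) gives 1.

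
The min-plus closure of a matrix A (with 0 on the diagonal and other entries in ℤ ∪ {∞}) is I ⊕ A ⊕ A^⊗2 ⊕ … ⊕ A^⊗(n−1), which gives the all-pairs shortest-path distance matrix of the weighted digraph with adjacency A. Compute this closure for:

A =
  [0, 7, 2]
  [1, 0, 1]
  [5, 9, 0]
Closure =
  [0, 7, 2]
  [1, 0, 1]
  [5, 9, 0]

This is the Floyd-Warshall all-pairs shortest-path computation. For each intermediate vertex k = 0, 1, …, 2, update dist[i][j] ← min(dist[i][j], dist[i][k] + dist[k][j]). The final matrix gives, for each (i, j), the minimum total weight of any directed path from i to j (possibly empty when i = j).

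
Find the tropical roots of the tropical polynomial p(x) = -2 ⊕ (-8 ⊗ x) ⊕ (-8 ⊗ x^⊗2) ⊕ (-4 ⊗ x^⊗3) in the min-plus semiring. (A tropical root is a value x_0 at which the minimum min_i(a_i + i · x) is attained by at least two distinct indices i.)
Roots: {-4, 0, 6}

Each tropical root is a break point of the lower envelope of the lines y = a_i + i · x (there are 4 lines, with slopes 0, 1, ..., 3). Only the lines that attain the minimum somewhere contribute to roots; other lines are dominated. Here the surviving (envelope) indices are i = 3, i = 2, i = 1, i = 0.
Intersections between consecutive envelope lines give the roots: for adjacent envelope indices i < j the intersection is x = (a_i − a_j) / (j − i). Reading off the sorted break points: {-4, 0, 6}.
Verification: at each break x_0, at least two indices attain the minimum of min_i(a_i + i · x_0).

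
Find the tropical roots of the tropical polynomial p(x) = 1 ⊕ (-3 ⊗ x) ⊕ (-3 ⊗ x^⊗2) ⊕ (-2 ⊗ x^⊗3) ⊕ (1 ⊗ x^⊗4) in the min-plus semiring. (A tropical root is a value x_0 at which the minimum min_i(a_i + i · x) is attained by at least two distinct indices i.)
Roots: {-3, -1, 0, 4}

Each tropical root is a break point of the lower envelope of the lines y = a_i + i · x (there are 5 lines, with slopes 0, 1, ..., 4). Only the lines that attain the minimum somewhere contribute to roots; other lines are dominated. Here the surviving (envelope) indices are i = 4, i = 3, i = 2, i = 1, i = 0.
Intersections between consecutive envelope lines give the roots: for adjacent envelope indices i < j the intersection is x = (a_i − a_j) / (j − i). Reading off the sorted break points: {-3, -1, 0, 4}.
Verification: at each break x_0, at least two indices attain the minimum of min_i(a_i + i · x_0).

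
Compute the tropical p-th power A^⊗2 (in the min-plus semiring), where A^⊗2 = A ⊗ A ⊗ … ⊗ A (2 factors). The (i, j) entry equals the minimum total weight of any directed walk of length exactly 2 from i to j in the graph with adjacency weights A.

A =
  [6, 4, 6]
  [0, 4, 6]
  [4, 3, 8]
A^⊗2 =
  [4, 8, 10]
  [4, 4, 6]
  [3, 7, 9]

Each entry (A^⊗2)_ij equals the minimum over all length-2 walks i = v_0 → v_1 → … → v_2 = j of Σ_t A[v_t][v_{t+1}]. For example, for (i, j) = (0, 2) we minimise over 3 possible intermediate vertex sequences; the minimum is 10, attained along the walk 0 → 1 → 2.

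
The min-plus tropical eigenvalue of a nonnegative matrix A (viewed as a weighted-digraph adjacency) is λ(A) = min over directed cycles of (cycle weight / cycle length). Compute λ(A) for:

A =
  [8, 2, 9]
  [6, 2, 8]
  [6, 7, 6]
λ(A) = 2

Enumerate directed cycles and compute their means (weight / length). Sample:
  cycle 0 → 0: weight = 8, length = 1, mean = 8/1 ≈ 8.000
  cycle 1 → 1: weight = 2, length = 1, mean = 2/1 ≈ 2.000
  cycle 2 → 2: weight = 6, length = 1, mean = 6/1 ≈ 6.000
  cycle 0 → 1 → 0: weight = 8, length = 2, mean = 8/2 ≈ 4.000
  cycle 0 → 2 → 0: weight = 15, length = 2, mean = 15/2 ≈ 7.500
  cycle 1 → 0 → 1: weight = 8, length = 2, mean = 8/2 ≈ 4.000
Minimum mean = 2.000, attained e.g. along the cycle 1 → 1 with weight 2 and length 1. So λ(A) = 2/1 = 2.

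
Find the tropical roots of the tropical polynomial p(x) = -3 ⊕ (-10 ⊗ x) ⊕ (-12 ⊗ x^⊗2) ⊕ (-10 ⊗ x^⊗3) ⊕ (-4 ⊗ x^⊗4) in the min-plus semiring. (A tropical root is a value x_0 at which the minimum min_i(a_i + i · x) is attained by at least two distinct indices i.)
Roots: {-6, -2, 2, 7}

Each tropical root is a break point of the lower envelope of the lines y = a_i + i · x (there are 5 lines, with slopes 0, 1, ..., 4). Only the lines that attain the minimum somewhere contribute to roots; other lines are dominated. Here the surviving (envelope) indices are i = 4, i = 3, i = 2, i = 1, i = 0.
Intersections between consecutive envelope lines give the roots: for adjacent envelope indices i < j the intersection is x = (a_i − a_j) / (j − i). Reading off the sorted break points: {-6, -2, 2, 7}.
Verification: at each break x_0, at least two indices attain the minimum of min_i(a_i + i · x_0).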